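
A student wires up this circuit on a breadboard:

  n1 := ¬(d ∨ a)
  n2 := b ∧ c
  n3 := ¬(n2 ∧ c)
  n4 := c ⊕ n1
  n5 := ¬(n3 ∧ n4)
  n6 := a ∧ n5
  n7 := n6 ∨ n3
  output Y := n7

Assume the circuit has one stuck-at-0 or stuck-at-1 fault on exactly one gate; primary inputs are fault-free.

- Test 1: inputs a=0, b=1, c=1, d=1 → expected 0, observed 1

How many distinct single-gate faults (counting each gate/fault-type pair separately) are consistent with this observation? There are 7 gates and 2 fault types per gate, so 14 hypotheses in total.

Fault-free: n1=0, n2=1, n3=0, n4=1, n5=1, n6=0, n7=0 → 0. Observed 1.
  n1 stuck-at-0: output 0 ✗
  n1 stuck-at-1: output 0 ✗
  n2 stuck-at-0: output 1 ✓
  n2 stuck-at-1: output 0 ✗
  n3 stuck-at-0: output 0 ✗
  n3 stuck-at-1: output 1 ✓
  n4 stuck-at-0: output 0 ✗
  n4 stuck-at-1: output 0 ✗
  n5 stuck-at-0: output 0 ✗
  n5 stuck-at-1: output 0 ✗
  n6 stuck-at-0: output 0 ✗
  n6 stuck-at-1: output 1 ✓
  n7 stuck-at-0: output 0 ✗
  n7 stuck-at-1: output 1 ✓
Consistent faults: {n2 stuck-at-0, n3 stuck-at-1, n6 stuck-at-1, n7 stuck-at-1} — 4 in all.

4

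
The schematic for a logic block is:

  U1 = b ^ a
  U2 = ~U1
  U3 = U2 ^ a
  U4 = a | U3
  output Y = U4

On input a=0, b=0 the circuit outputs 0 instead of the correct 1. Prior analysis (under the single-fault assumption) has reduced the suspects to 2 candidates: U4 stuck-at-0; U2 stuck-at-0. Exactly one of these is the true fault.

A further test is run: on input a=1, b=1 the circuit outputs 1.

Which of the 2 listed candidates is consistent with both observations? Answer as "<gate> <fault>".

Evaluate each candidate on input a=1, b=1:
  U4 stuck-at-0: U1=0, U2=1, U3=0, U4=0 [stuck-at-0] → 0 — eliminated
  U2 stuck-at-0: U1=0, U2=0 [stuck-at-0], U3=1, U4=1 → 1 — matches
Only U2 stuck-at-0 reproduces the observed 1.

U2 stuck-at-0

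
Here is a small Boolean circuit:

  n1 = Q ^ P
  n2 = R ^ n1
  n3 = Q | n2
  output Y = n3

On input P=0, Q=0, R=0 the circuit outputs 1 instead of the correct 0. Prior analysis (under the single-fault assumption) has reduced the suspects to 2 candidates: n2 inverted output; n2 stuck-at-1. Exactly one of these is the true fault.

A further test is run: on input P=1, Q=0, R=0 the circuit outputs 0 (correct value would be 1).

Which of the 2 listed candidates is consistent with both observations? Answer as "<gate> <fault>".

n2 inverted output

Evaluate each candidate on input P=1, Q=0, R=0:
  n2 inverted output: n1=1, n2=0 [inverted output], n3=0 → 0 — matches
  n2 stuck-at-1: n1=1, n2=1 [stuck-at-1], n3=1 → 1 — eliminated
Only n2 inverted output reproduces the observed 0.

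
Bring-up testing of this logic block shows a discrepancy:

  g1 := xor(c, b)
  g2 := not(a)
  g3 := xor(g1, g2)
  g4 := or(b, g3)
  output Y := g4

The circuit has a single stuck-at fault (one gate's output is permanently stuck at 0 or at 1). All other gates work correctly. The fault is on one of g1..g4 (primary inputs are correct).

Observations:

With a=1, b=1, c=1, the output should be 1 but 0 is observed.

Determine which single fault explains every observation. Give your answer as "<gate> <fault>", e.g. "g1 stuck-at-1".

g4 stuck-at-0

Fault-free values for test 1 (a=1, b=1, c=1): g1=0, g2=0, g3=0, g4=1, giving Y=1. Observed 0.
Test 1: faults giving observed 0 are {g4 stuck-at-0}.
Only g4 stuck-at-0 is consistent with every test.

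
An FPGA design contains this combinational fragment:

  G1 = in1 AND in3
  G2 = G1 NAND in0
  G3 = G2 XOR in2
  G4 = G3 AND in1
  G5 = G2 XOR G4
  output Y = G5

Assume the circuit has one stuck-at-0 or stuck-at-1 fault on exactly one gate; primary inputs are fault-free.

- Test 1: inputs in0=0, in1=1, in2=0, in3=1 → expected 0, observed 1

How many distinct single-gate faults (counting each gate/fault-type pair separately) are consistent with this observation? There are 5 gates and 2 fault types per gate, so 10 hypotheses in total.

3

Fault-free: G1=1, G2=1, G3=1, G4=1, G5=0 → 0. Observed 1.
  G1 stuck-at-0: output 0 ✗
  G1 stuck-at-1: output 0 ✗
  G2 stuck-at-0: output 0 ✗
  G2 stuck-at-1: output 0 ✗
  G3 stuck-at-0: output 1 ✓
  G3 stuck-at-1: output 0 ✗
  G4 stuck-at-0: output 1 ✓
  G4 stuck-at-1: output 0 ✗
  G5 stuck-at-0: output 0 ✗
  G5 stuck-at-1: output 1 ✓
Consistent faults: {G3 stuck-at-0, G4 stuck-at-0, G5 stuck-at-1} — 3 in all.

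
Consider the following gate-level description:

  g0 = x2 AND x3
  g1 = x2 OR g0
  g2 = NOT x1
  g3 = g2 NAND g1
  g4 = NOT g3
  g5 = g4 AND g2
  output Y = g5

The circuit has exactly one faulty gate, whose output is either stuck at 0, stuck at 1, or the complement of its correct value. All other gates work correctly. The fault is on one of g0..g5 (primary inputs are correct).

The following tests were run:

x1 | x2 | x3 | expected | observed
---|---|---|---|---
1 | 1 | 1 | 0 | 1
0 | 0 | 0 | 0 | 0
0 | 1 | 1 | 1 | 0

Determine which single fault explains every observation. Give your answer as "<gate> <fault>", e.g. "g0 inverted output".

Fault-free values for test 1 (x1=1, x2=1, x3=1): g0=1, g1=1, g2=0, g3=1, g4=0, g5=0, giving Y=0. Observed 1.
Test 1: faults giving observed 1 are {g2 stuck-at-1, g2 inverted output, g5 stuck-at-1, g5 inverted output}.
Test 2 (x1=0, x2=0, x3=0): fault-free g0=0, g1=0, g2=1, g3=1, g4=0, g5=0 → 0; observed 0. Eliminates g5 stuck-at-1, g5 inverted output.
Test 3 (x1=0, x2=1, x3=1): fault-free g0=1, g1=1, g2=1, g3=0, g4=1, g5=1 → 1; observed 0. Eliminates g2 stuck-at-1.
Only g2 inverted output is consistent with every test.

g2 inverted output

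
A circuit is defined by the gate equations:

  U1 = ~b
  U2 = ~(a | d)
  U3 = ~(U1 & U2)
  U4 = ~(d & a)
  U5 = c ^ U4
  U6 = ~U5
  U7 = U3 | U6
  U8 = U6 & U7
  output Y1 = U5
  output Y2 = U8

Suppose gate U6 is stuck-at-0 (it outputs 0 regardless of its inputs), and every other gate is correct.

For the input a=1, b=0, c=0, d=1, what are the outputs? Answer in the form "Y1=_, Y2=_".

Propagate with U6 forced: U1=1, U2=0, U3=1, U4=0, U5=0, U6=0 [stuck-at-0], U7=1, U8=0.
So the outputs are Y1=0, Y2=0. (Without the fault they would be Y1=0, Y2=1.)

Y1=0, Y2=0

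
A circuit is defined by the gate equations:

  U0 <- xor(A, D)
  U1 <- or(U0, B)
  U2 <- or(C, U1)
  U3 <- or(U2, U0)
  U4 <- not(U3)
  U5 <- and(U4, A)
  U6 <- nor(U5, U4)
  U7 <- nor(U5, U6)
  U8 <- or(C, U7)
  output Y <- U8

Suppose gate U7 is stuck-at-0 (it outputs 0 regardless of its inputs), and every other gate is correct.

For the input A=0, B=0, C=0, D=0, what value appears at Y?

Propagate with U7 forced: U0=0, U1=0, U2=0, U3=0, U4=1, U5=0, U6=0, U7=0 [stuck-at-0], U8=0.
So Y = 0. (Without the fault it would be 1.)

0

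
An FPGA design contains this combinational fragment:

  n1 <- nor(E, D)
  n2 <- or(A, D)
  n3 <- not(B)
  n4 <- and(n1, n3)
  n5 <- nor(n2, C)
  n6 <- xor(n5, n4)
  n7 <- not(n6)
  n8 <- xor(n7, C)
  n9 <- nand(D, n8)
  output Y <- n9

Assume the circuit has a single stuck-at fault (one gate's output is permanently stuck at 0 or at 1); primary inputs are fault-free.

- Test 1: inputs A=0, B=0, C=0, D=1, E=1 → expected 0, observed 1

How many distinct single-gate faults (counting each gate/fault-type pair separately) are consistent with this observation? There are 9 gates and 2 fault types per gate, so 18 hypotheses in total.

8

Fault-free: n1=0, n2=1, n3=1, n4=0, n5=0, n6=0, n7=1, n8=1, n9=0 → 0. Observed 1.
  n1: stuck-at-1 ✓; others ✗
  n2: stuck-at-0 ✓; others ✗
  n3: none of the 2 fault types match ✗
  n4: stuck-at-1 ✓; others ✗
  n5: stuck-at-1 ✓; others ✗
  n6: stuck-at-1 ✓; others ✗
  n7: stuck-at-0 ✓; others ✗
  n8: stuck-at-0 ✓; others ✗
  n9: stuck-at-1 ✓; others ✗
Consistent faults: {n1 stuck-at-1, n2 stuck-at-0, n4 stuck-at-1, n5 stuck-at-1, n6 stuck-at-1, n7 stuck-at-0, n8 stuck-at-0, n9 stuck-at-1} — 8 in all.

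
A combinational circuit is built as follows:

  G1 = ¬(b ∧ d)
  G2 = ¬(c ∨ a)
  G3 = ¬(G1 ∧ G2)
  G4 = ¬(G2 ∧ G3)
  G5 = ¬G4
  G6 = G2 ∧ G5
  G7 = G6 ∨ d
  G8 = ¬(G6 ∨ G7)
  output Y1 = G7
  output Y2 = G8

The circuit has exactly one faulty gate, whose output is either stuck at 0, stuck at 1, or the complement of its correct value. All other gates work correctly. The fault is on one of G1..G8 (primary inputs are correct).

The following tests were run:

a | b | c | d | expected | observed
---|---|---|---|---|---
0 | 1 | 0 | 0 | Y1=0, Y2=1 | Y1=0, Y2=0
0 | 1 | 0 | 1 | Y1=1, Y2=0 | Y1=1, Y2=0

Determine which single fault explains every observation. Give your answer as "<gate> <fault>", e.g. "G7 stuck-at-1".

Fault-free values for test 1 (a=0, b=1, c=0, d=0): G1=1, G2=1, G3=0, G4=1, G5=0, G6=0, G7=0, G8=1, giving Y1=0, Y2=1. Observed Y1=0, Y2=0.
Test 1: faults giving observed Y1=0, Y2=0 are {G8 stuck-at-0, G8 inverted output}.
Test 2 (a=0, b=1, c=0, d=1): fault-free G1=0, G2=1, G3=1, G4=0, G5=1, G6=1, G7=1, G8=0 → Y1=1, Y2=0; observed Y1=1, Y2=0. Eliminates G8 inverted output.
Only G8 stuck-at-0 is consistent with every test.

G8 stuck-at-0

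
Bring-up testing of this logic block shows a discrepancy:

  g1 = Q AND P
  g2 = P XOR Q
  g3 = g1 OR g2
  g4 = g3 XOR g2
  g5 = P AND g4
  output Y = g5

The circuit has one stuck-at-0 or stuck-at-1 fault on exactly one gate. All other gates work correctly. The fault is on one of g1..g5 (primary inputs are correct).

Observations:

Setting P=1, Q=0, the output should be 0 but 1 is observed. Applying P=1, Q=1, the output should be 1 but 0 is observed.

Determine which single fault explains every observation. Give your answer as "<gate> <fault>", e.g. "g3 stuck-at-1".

Fault-free values for test 1 (P=1, Q=0): g1=0, g2=1, g3=1, g4=0, g5=0, giving Y=0. Observed 1.
Test 1: faults giving observed 1 are {g3 stuck-at-0, g4 stuck-at-1, g5 stuck-at-1}.
Test 2 (P=1, Q=1): fault-free g1=1, g2=0, g3=1, g4=1, g5=1 → 1; observed 0. Eliminates g4 stuck-at-1, g5 stuck-at-1.
Only g3 stuck-at-0 is consistent with every test.

g3 stuck-at-0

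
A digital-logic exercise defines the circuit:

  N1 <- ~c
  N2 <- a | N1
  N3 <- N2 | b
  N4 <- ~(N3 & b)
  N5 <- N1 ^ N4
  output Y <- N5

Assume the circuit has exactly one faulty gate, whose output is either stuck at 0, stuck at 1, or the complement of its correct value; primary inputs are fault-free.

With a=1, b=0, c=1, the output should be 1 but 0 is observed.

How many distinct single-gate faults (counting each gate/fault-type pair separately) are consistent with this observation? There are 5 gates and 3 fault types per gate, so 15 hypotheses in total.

Fault-free: N1=0, N2=1, N3=1, N4=1, N5=1 → 1. Observed 0.
  N1: stuck-at-1, inverted output ✓; others ✗
  N2: none of the 3 fault types match ✗
  N3: none of the 3 fault types match ✗
  N4: stuck-at-0, inverted output ✓; others ✗
  N5: stuck-at-0, inverted output ✓; others ✗
Consistent faults: {N1 stuck-at-1, N1 inverted output, N4 stuck-at-0, N4 inverted output, N5 stuck-at-0, N5 inverted output} — 6 in all.

6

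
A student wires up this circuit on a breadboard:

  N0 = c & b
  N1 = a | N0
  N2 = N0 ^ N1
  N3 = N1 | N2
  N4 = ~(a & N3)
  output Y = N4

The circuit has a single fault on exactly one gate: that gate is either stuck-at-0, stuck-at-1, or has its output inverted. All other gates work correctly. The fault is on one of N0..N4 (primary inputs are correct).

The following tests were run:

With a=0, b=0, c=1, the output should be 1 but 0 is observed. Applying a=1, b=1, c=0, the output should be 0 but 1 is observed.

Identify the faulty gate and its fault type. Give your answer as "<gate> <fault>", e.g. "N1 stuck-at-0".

Fault-free values for test 1 (a=0, b=0, c=1): N0=0, N1=0, N2=0, N3=0, N4=1, giving Y=1. Observed 0.
Test 1: faults giving observed 0 are {N4 stuck-at-0, N4 inverted output}.
Test 2 (a=1, b=1, c=0): fault-free N0=0, N1=1, N2=1, N3=1, N4=0 → 0; observed 1. Eliminates N4 stuck-at-0.
Only N4 inverted output is consistent with every test.

N4 inverted output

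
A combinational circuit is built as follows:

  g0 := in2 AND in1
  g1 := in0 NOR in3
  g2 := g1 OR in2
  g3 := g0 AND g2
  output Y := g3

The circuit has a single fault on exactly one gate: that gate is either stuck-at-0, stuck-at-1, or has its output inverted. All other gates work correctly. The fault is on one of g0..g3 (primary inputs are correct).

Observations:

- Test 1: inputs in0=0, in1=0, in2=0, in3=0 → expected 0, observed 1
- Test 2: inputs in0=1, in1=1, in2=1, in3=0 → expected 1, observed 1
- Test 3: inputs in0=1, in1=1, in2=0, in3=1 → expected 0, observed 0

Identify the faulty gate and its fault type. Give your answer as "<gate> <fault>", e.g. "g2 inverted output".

g0 stuck-at-1

Fault-free values for test 1 (in0=0, in1=0, in2=0, in3=0): g0=0, g1=1, g2=1, g3=0, giving Y=0. Observed 1.
Test 1: faults giving observed 1 are {g0 stuck-at-1, g0 inverted output, g3 stuck-at-1, g3 inverted output}.
Test 2 (in0=1, in1=1, in2=1, in3=0): fault-free g0=1, g1=0, g2=1, g3=1 → 1; observed 1. Eliminates g0 inverted output, g3 inverted output.
Test 3 (in0=1, in1=1, in2=0, in3=1): fault-free g0=0, g1=0, g2=0, g3=0 → 0; observed 0. Eliminates g3 stuck-at-1.
Only g0 stuck-at-1 is consistent with every test.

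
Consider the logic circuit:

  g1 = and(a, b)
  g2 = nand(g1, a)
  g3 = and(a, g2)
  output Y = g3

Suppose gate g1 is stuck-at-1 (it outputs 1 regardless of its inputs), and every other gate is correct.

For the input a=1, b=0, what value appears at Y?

Propagate with g1 forced: g1=1 [stuck-at-1], g2=0, g3=0.
So Y = 0. (Without the fault it would be 1.)

0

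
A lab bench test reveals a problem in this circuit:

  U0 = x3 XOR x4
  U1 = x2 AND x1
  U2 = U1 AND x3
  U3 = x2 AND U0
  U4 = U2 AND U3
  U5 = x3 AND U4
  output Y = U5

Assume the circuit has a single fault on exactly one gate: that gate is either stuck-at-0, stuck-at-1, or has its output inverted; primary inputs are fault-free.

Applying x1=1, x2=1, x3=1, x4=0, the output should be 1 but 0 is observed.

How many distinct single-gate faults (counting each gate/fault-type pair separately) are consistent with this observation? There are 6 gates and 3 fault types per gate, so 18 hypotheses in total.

12

Fault-free: U0=1, U1=1, U2=1, U3=1, U4=1, U5=1 → 1. Observed 0.
  U0: stuck-at-0, inverted output ✓; others ✗
  U1: stuck-at-0, inverted output ✓; others ✗
  U2: stuck-at-0, inverted output ✓; others ✗
  U3: stuck-at-0, inverted output ✓; others ✗
  U4: stuck-at-0, inverted output ✓; others ✗
  U5: stuck-at-0, inverted output ✓; others ✗
Consistent faults: {U0 stuck-at-0, U0 inverted output, U1 stuck-at-0, U1 inverted output, U2 stuck-at-0, U2 inverted output, U3 stuck-at-0, U3 inverted output, U4 stuck-at-0, U4 inverted output, U5 stuck-at-0, U5 inverted output} — 12 in all.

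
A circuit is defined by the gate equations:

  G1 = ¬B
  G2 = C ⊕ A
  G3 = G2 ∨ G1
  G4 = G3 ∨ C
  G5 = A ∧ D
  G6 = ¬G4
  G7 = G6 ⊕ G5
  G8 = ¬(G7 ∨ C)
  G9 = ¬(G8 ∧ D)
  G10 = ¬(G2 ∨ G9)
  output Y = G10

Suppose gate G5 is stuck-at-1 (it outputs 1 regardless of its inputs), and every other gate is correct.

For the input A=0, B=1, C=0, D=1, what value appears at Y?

1

Propagate with G5 forced: G1=0, G2=0, G3=0, G4=0, G5=1 [stuck-at-1], G6=1, G7=0, G8=1, G9=0, G10=1.
So Y = 1. (Without the fault it would be 0.)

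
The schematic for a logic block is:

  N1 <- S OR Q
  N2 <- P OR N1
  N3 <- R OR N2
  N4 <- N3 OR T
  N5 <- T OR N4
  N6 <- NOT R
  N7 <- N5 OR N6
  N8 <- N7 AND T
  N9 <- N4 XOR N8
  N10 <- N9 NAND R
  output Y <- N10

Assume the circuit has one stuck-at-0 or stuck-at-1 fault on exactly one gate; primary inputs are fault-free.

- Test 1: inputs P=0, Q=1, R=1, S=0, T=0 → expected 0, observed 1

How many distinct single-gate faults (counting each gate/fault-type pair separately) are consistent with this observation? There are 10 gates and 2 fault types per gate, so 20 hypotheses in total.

Fault-free: N1=1, N2=1, N3=1, N4=1, N5=1, N6=0, N7=1, N8=0, N9=1, N10=0 → 0. Observed 1.
  N1: none of the 2 fault types match ✗
  N2: none of the 2 fault types match ✗
  N3: stuck-at-0 ✓; others ✗
  N4: stuck-at-0 ✓; others ✗
  N5: none of the 2 fault types match ✗
  N6: none of the 2 fault types match ✗
  N7: none of the 2 fault types match ✗
  N8: stuck-at-1 ✓; others ✗
  N9: stuck-at-0 ✓; others ✗
  N10: stuck-at-1 ✓; others ✗
Consistent faults: {N3 stuck-at-0, N4 stuck-at-0, N8 stuck-at-1, N9 stuck-at-0, N10 stuck-at-1} — 5 in all.

5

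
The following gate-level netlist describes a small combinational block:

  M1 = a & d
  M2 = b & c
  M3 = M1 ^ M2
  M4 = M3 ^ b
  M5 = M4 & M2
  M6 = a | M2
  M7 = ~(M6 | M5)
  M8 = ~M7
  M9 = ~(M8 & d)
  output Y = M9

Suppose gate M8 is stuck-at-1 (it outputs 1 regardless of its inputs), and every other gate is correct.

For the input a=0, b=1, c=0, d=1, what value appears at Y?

0

Propagate with M8 forced: M1=0, M2=0, M3=0, M4=1, M5=0, M6=0, M7=1, M8=1 [stuck-at-1], M9=0.
So Y = 0. (Without the fault it would be 1.)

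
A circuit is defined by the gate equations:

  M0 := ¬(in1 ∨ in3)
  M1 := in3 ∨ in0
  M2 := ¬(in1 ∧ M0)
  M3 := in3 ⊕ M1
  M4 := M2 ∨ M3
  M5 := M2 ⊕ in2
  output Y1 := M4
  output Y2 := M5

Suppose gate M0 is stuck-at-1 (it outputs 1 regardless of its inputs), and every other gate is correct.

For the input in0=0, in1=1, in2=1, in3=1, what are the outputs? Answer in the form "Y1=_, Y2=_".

Propagate with M0 forced: M0=1 [stuck-at-1], M1=1, M2=0, M3=0, M4=0, M5=1.
So the outputs are Y1=0, Y2=1. (Without the fault they would be Y1=1, Y2=0.)

Y1=0, Y2=1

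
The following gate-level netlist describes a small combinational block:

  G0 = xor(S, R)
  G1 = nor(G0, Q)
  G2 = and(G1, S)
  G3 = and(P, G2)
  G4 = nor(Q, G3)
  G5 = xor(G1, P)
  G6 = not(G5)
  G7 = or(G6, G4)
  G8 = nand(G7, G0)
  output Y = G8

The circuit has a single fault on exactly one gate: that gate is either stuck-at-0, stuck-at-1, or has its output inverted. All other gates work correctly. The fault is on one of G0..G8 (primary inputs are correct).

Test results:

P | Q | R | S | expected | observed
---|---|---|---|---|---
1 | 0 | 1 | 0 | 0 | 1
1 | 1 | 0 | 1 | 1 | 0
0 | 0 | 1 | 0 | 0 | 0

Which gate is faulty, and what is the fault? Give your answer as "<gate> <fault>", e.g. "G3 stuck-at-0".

G4 inverted output

Fault-free values for test 1 (P=1, Q=0, R=1, S=0): G0=1, G1=0, G2=0, G3=0, G4=1, G5=1, G6=0, G7=1, G8=0, giving Y=0. Observed 1.
Test 1: faults giving observed 1 are {G0 stuck-at-0, G0 inverted output, G2 stuck-at-1, G2 inverted output, G3 stuck-at-1, G3 inverted output, G4 stuck-at-0, G4 inverted output, G7 stuck-at-0, G7 inverted output, G8 stuck-at-1, G8 inverted output}.
Test 2 (P=1, Q=1, R=0, S=1): fault-free G0=1, G1=0, G2=0, G3=0, G4=0, G5=1, G6=0, G7=0, G8=1 → 1; observed 0. Eliminates G0 stuck-at-0, G0 inverted output, G2 stuck-at-1, G2 inverted output, G3 stuck-at-1, G3 inverted output, G4 stuck-at-0, G7 stuck-at-0, G8 stuck-at-1.
Test 3 (P=0, Q=0, R=1, S=0): fault-free G0=1, G1=0, G2=0, G3=0, G4=1, G5=0, G6=1, G7=1, G8=0 → 0; observed 0. Eliminates G7 inverted output, G8 inverted output.
Only G4 inverted output is consistent with every test.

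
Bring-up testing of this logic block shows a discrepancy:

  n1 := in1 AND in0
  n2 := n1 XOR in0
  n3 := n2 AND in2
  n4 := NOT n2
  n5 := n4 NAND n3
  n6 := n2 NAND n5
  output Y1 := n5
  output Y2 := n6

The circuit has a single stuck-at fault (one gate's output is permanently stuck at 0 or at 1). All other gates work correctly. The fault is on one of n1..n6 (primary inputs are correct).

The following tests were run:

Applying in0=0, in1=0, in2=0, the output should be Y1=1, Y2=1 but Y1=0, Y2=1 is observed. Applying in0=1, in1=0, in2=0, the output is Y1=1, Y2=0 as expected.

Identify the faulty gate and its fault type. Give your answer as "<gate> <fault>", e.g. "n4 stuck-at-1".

Fault-free values for test 1 (in0=0, in1=0, in2=0): n1=0, n2=0, n3=0, n4=1, n5=1, n6=1, giving Y1=1, Y2=1. Observed Y1=0, Y2=1.
Test 1: faults giving observed Y1=0, Y2=1 are {n3 stuck-at-1, n5 stuck-at-0}.
Test 2 (in0=1, in1=0, in2=0): fault-free n1=0, n2=1, n3=0, n4=0, n5=1, n6=0 → Y1=1, Y2=0; observed Y1=1, Y2=0. Eliminates n5 stuck-at-0.
Only n3 stuck-at-1 is consistent with every test.

n3 stuck-at-1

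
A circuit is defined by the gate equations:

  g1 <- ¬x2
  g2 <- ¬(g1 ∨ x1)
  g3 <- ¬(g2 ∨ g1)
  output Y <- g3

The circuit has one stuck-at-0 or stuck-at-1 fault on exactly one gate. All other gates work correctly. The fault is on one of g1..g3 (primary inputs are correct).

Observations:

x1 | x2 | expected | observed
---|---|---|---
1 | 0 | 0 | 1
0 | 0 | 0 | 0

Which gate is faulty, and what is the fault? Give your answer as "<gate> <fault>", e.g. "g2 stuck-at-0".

Fault-free values for test 1 (x1=1, x2=0): g1=1, g2=0, g3=0, giving Y=0. Observed 1.
Test 1: faults giving observed 1 are {g1 stuck-at-0, g3 stuck-at-1}.
Test 2 (x1=0, x2=0): fault-free g1=1, g2=0, g3=0 → 0; observed 0. Eliminates g3 stuck-at-1.
Only g1 stuck-at-0 is consistent with every test.

g1 stuck-at-0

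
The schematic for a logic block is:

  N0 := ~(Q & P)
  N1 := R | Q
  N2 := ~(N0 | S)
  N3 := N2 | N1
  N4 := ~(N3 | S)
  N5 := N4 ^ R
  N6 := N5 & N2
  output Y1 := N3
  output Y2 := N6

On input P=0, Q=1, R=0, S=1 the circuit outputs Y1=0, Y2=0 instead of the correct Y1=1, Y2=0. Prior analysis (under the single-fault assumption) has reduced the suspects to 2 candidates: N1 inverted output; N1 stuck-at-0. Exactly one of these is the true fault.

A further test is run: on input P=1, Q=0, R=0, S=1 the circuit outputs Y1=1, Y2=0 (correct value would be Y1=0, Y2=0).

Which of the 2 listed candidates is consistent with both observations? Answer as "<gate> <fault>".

Evaluate each candidate on input P=1, Q=0, R=0, S=1:
  N1 inverted output: N0=1, N1=1 [inverted output], N2=0, N3=1, N4=0, N5=0, N6=0 → Y1=1, Y2=0 — matches
  N1 stuck-at-0: N0=1, N1=0 [stuck-at-0], N2=0, N3=0, N4=0, N5=0, N6=0 → Y1=0, Y2=0 — eliminated
Only N1 inverted output reproduces the observed Y1=1, Y2=0.

N1 inverted output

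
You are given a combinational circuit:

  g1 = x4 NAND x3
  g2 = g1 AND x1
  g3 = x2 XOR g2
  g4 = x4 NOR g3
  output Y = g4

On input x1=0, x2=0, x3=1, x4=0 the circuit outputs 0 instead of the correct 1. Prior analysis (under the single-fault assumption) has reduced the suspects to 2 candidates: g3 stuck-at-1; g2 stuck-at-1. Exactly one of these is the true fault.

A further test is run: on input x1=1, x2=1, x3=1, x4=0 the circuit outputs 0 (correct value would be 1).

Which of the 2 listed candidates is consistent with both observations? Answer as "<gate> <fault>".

g3 stuck-at-1

Evaluate each candidate on input x1=1, x2=1, x3=1, x4=0:
  g3 stuck-at-1: g1=1, g2=1, g3=1 [stuck-at-1], g4=0 → 0 — matches
  g2 stuck-at-1: g1=1, g2=1 [stuck-at-1], g3=0, g4=1 → 1 — eliminated
Only g3 stuck-at-1 reproduces the observed 0.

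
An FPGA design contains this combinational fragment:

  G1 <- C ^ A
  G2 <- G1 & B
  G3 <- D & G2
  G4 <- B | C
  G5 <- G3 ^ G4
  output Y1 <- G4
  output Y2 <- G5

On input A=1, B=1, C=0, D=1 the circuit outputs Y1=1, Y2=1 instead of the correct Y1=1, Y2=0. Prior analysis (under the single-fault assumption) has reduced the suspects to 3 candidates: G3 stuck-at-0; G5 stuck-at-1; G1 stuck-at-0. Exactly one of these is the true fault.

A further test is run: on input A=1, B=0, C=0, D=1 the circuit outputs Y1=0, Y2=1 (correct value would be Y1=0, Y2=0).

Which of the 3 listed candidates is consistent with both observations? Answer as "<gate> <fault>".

G5 stuck-at-1

Evaluate each candidate on input A=1, B=0, C=0, D=1:
  G3 stuck-at-0: G1=1, G2=0, G3=0 [stuck-at-0], G4=0, G5=0 → Y1=0, Y2=0 — eliminated
  G5 stuck-at-1: G1=1, G2=0, G3=0, G4=0, G5=1 [stuck-at-1] → Y1=0, Y2=1 — matches
  G1 stuck-at-0: G1=0 [stuck-at-0], G2=0, G3=0, G4=0, G5=0 → Y1=0, Y2=0 — eliminated
Only G5 stuck-at-1 reproduces the observed Y1=0, Y2=1.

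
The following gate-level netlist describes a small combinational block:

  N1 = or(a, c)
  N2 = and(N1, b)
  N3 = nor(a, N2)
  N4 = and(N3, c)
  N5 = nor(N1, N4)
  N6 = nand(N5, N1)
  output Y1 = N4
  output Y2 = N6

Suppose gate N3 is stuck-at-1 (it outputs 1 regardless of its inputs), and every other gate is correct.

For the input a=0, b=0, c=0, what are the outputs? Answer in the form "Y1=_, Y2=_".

Y1=0, Y2=1

Propagate with N3 forced: N1=0, N2=0, N3=1 [stuck-at-1], N4=0, N5=1, N6=1.
So the outputs are Y1=0, Y2=1. (Same as the fault-free value — the fault is masked on this input.)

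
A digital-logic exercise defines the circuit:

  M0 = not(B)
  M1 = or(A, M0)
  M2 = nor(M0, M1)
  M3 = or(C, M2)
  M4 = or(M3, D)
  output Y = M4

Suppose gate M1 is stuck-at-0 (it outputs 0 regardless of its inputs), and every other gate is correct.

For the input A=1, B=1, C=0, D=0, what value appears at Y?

Propagate with M1 forced: M0=0, M1=0 [stuck-at-0], M2=1, M3=1, M4=1.
So Y = 1. (Without the fault it would be 0.)

1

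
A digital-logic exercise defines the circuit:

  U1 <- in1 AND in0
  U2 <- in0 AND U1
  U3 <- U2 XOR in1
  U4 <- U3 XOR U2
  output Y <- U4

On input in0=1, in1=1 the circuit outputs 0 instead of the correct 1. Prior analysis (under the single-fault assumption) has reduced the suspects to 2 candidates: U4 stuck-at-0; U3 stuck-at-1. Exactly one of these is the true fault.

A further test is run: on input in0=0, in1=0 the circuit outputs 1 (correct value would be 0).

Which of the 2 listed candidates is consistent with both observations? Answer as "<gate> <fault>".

Evaluate each candidate on input in0=0, in1=0:
  U4 stuck-at-0: U1=0, U2=0, U3=0, U4=0 [stuck-at-0] → 0 — eliminated
  U3 stuck-at-1: U1=0, U2=0, U3=1 [stuck-at-1], U4=1 → 1 — matches
Only U3 stuck-at-1 reproduces the observed 1.

U3 stuck-at-1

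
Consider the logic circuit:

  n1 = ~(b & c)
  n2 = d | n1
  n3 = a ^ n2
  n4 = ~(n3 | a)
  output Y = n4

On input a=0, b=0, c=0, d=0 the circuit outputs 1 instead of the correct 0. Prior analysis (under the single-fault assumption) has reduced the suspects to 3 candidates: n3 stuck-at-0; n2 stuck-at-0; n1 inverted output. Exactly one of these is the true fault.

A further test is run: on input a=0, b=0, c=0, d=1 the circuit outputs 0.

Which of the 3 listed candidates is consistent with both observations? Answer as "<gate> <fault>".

Evaluate each candidate on input a=0, b=0, c=0, d=1:
  n3 stuck-at-0: n1=1, n2=1, n3=0 [stuck-at-0], n4=1 → 1 — eliminated
  n2 stuck-at-0: n1=1, n2=0 [stuck-at-0], n3=0, n4=1 → 1 — eliminated
  n1 inverted output: n1=0 [inverted output], n2=1, n3=1, n4=0 → 0 — matches
Only n1 inverted output reproduces the observed 0.

n1 inverted output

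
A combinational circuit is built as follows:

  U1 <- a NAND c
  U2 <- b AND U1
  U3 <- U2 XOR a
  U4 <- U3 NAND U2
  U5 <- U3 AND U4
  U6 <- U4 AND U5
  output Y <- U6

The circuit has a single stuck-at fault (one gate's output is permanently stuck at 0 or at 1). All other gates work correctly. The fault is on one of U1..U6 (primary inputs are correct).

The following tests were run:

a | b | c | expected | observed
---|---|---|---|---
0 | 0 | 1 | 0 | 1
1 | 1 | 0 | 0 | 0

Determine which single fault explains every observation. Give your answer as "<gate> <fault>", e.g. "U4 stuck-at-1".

Fault-free values for test 1 (a=0, b=0, c=1): U1=1, U2=0, U3=0, U4=1, U5=0, U6=0, giving Y=0. Observed 1.
Test 1: faults giving observed 1 are {U3 stuck-at-1, U5 stuck-at-1, U6 stuck-at-1}.
Test 2 (a=1, b=1, c=0): fault-free U1=1, U2=1, U3=0, U4=1, U5=0, U6=0 → 0; observed 0. Eliminates U5 stuck-at-1, U6 stuck-at-1.
Only U3 stuck-at-1 is consistent with every test.

U3 stuck-at-1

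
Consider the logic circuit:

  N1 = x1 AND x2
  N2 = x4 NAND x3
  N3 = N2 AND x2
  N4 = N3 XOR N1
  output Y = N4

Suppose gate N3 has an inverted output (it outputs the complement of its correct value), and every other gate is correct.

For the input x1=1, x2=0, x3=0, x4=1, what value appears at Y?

Propagate with N3 forced: N1=0, N2=1, N3=1 [inverted output], N4=1.
So Y = 1. (Without the fault it would be 0.)

1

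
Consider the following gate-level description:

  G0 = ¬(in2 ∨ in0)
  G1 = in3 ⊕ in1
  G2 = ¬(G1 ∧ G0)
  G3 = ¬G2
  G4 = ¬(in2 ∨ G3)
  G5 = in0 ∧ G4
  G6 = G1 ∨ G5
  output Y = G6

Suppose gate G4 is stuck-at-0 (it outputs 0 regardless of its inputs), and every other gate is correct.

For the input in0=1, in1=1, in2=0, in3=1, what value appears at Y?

Propagate with G4 forced: G0=0, G1=0, G2=1, G3=0, G4=0 [stuck-at-0], G5=0, G6=0.
So Y = 0. (Without the fault it would be 1.)

0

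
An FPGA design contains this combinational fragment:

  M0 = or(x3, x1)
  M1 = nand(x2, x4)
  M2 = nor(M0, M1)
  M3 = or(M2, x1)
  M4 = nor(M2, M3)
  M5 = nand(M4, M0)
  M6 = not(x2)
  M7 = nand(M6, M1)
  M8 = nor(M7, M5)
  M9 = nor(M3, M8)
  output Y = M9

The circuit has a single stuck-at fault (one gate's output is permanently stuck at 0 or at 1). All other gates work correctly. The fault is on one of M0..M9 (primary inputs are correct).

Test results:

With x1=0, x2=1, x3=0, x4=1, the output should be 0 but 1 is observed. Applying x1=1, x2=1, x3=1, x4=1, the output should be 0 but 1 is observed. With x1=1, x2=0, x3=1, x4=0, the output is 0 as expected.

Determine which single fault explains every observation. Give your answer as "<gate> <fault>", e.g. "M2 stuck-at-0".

Fault-free values for test 1 (x1=0, x2=1, x3=0, x4=1): M0=0, M1=0, M2=1, M3=1, M4=0, M5=1, M6=0, M7=1, M8=0, M9=0, giving Y=0. Observed 1.
Test 1: faults giving observed 1 are {M0 stuck-at-1, M1 stuck-at-1, M2 stuck-at-0, M3 stuck-at-0, M9 stuck-at-1}.
Test 2 (x1=1, x2=1, x3=1, x4=1): fault-free M0=1, M1=0, M2=0, M3=1, M4=0, M5=1, M6=0, M7=1, M8=0, M9=0 → 0; observed 1. Eliminates M0 stuck-at-1, M1 stuck-at-1, M2 stuck-at-0.
Test 3 (x1=1, x2=0, x3=1, x4=0): fault-free M0=1, M1=1, M2=0, M3=1, M4=0, M5=1, M6=1, M7=0, M8=0, M9=0 → 0; observed 0. Eliminates M9 stuck-at-1.
Only M3 stuck-at-0 is consistent with every test.

M3 stuck-at-0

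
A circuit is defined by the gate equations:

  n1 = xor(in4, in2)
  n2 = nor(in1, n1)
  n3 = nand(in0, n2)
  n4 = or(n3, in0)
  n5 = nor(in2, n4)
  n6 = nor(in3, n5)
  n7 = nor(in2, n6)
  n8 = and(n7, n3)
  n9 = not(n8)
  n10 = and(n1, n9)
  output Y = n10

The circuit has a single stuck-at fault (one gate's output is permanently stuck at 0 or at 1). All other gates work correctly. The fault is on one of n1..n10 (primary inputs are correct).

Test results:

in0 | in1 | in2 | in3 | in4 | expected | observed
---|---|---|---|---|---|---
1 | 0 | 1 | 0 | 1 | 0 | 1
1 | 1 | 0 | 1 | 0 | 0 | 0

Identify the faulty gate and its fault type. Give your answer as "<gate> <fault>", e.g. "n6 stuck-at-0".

Fault-free values for test 1 (in0=1, in1=0, in2=1, in3=0, in4=1): n1=0, n2=1, n3=0, n4=1, n5=0, n6=1, n7=0, n8=0, n9=1, n10=0, giving Y=0. Observed 1.
Test 1: faults giving observed 1 are {n1 stuck-at-1, n10 stuck-at-1}.
Test 2 (in0=1, in1=1, in2=0, in3=1, in4=0): fault-free n1=0, n2=0, n3=1, n4=1, n5=0, n6=0, n7=1, n8=1, n9=0, n10=0 → 0; observed 0. Eliminates n10 stuck-at-1.
Only n1 stuck-at-1 is consistent with every test.

n1 stuck-at-1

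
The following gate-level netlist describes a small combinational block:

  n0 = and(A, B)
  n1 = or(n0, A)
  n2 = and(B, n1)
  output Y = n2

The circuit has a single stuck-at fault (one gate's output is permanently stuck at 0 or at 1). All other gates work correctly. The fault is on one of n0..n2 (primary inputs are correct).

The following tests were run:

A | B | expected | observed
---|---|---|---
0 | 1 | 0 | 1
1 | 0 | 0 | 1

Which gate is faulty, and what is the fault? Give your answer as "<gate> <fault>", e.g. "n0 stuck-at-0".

Fault-free values for test 1 (A=0, B=1): n0=0, n1=0, n2=0, giving Y=0. Observed 1.
Test 1: faults giving observed 1 are {n0 stuck-at-1, n1 stuck-at-1, n2 stuck-at-1}.
Test 2 (A=1, B=0): fault-free n0=0, n1=1, n2=0 → 0; observed 1. Eliminates n0 stuck-at-1, n1 stuck-at-1.
Only n2 stuck-at-1 is consistent with every test.

n2 stuck-at-1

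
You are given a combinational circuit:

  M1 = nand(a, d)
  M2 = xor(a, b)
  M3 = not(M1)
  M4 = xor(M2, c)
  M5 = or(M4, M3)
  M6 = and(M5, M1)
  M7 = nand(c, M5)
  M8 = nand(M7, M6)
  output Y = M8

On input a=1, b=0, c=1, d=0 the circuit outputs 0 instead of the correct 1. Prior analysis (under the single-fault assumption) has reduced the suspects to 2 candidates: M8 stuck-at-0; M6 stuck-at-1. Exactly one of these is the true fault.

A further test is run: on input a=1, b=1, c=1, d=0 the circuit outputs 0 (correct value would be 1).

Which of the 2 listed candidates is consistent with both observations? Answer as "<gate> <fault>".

Evaluate each candidate on input a=1, b=1, c=1, d=0:
  M8 stuck-at-0: M1=1, M2=0, M3=0, M4=1, M5=1, M6=1, M7=0, M8=0 [stuck-at-0] → 0 — matches
  M6 stuck-at-1: M1=1, M2=0, M3=0, M4=1, M5=1, M6=1 [stuck-at-1], M7=0, M8=1 → 1 — eliminated
Only M8 stuck-at-0 reproduces the observed 0.

M8 stuck-at-0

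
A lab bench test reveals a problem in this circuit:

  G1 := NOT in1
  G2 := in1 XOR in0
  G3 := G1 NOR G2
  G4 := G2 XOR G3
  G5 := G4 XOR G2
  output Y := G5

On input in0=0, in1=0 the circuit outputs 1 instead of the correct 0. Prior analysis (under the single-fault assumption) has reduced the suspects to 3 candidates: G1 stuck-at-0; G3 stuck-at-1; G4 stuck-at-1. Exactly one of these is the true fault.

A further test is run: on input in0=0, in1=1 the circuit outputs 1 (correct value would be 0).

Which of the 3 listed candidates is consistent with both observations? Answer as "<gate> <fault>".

G3 stuck-at-1

Evaluate each candidate on input in0=0, in1=1:
  G1 stuck-at-0: G1=0 [stuck-at-0], G2=1, G3=0, G4=1, G5=0 → 0 — eliminated
  G3 stuck-at-1: G1=0, G2=1, G3=1 [stuck-at-1], G4=0, G5=1 → 1 — matches
  G4 stuck-at-1: G1=0, G2=1, G3=0, G4=1 [stuck-at-1], G5=0 → 0 — eliminated
Only G3 stuck-at-1 reproduces the observed 1.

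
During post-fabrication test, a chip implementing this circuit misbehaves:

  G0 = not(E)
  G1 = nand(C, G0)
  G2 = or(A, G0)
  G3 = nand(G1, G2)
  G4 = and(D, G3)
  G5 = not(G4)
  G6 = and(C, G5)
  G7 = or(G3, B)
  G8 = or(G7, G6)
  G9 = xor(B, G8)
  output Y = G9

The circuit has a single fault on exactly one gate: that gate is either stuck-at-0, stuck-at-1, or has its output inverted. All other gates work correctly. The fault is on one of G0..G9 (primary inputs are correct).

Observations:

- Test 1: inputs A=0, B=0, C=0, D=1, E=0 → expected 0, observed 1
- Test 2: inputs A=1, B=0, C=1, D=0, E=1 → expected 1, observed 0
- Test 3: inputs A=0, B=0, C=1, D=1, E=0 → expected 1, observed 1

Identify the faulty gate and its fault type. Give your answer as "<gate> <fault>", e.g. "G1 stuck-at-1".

G6 inverted output

Fault-free values for test 1 (A=0, B=0, C=0, D=1, E=0): G0=1, G1=1, G2=1, G3=0, G4=0, G5=1, G6=0, G7=0, G8=0, G9=0, giving Y=0. Observed 1.
Test 1: faults giving observed 1 are {G0 stuck-at-0, G0 inverted output, G1 stuck-at-0, G1 inverted output, G2 stuck-at-0, G2 inverted output, G3 stuck-at-1, G3 inverted output, G6 stuck-at-1, G6 inverted output, G7 stuck-at-1, G7 inverted output, G8 stuck-at-1, G8 inverted output, G9 stuck-at-1, G9 inverted output}.
Test 2 (A=1, B=0, C=1, D=0, E=1): fault-free G0=0, G1=1, G2=1, G3=0, G4=0, G5=1, G6=1, G7=0, G8=1, G9=1 → 1; observed 0. Eliminates G0 stuck-at-0, G0 inverted output, G1 stuck-at-0, G1 inverted output, G2 stuck-at-0, G2 inverted output, G3 stuck-at-1, G3 inverted output, G6 stuck-at-1, G7 stuck-at-1, G7 inverted output, G8 stuck-at-1, G9 stuck-at-1.
Test 3 (A=0, B=0, C=1, D=1, E=0): fault-free G0=1, G1=0, G2=1, G3=1, G4=1, G5=0, G6=0, G7=1, G8=1, G9=1 → 1; observed 1. Eliminates G8 inverted output, G9 inverted output.
Only G6 inverted output is consistent with every test.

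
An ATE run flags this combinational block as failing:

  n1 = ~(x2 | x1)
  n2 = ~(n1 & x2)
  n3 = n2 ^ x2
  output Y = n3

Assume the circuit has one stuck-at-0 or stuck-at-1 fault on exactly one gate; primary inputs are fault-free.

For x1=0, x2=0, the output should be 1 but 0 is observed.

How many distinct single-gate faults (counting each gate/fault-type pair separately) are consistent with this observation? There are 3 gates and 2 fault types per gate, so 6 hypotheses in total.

Fault-free: n1=1, n2=1, n3=1 → 1. Observed 0.
  n1 stuck-at-0: output 1 ✗
  n1 stuck-at-1: output 1 ✗
  n2 stuck-at-0: output 0 ✓
  n2 stuck-at-1: output 1 ✗
  n3 stuck-at-0: output 0 ✓
  n3 stuck-at-1: output 1 ✗
Consistent faults: {n2 stuck-at-0, n3 stuck-at-0} — 2 in all.

2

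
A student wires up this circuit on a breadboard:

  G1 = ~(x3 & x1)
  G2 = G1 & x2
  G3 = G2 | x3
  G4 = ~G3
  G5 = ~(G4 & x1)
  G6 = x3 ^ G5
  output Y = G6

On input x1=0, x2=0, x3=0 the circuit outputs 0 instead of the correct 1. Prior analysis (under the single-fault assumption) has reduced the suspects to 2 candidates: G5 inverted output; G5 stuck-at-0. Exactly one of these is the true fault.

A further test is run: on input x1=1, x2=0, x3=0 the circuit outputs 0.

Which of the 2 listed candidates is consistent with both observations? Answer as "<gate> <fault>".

G5 stuck-at-0

Evaluate each candidate on input x1=1, x2=0, x3=0:
  G5 inverted output: G1=1, G2=0, G3=0, G4=1, G5=1 [inverted output], G6=1 → 1 — eliminated
  G5 stuck-at-0: G1=1, G2=0, G3=0, G4=1, G5=0 [stuck-at-0], G6=0 → 0 — matches
Only G5 stuck-at-0 reproduces the observed 0.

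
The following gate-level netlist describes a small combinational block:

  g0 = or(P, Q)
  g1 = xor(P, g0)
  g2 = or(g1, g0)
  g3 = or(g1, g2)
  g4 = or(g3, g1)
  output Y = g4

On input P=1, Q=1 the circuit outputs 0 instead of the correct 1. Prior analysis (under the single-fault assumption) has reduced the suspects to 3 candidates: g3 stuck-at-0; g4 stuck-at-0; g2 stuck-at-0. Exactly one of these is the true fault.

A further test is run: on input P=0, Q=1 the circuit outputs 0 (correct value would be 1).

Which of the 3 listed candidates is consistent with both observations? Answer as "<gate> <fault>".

Evaluate each candidate on input P=0, Q=1:
  g3 stuck-at-0: g0=1, g1=1, g2=1, g3=0 [stuck-at-0], g4=1 → 1 — eliminated
  g4 stuck-at-0: g0=1, g1=1, g2=1, g3=1, g4=0 [stuck-at-0] → 0 — matches
  g2 stuck-at-0: g0=1, g1=1, g2=0 [stuck-at-0], g3=1, g4=1 → 1 — eliminated
Only g4 stuck-at-0 reproduces the observed 0.

g4 stuck-at-0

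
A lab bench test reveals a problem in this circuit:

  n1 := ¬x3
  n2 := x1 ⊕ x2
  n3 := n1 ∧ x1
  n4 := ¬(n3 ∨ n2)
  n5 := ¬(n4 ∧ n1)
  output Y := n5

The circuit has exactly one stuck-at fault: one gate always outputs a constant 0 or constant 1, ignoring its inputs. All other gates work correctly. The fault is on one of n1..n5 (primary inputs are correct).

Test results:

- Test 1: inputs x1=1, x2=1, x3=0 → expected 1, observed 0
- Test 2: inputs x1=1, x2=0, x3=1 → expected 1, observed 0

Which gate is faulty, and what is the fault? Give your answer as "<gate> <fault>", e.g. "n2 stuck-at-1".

Fault-free values for test 1 (x1=1, x2=1, x3=0): n1=1, n2=0, n3=1, n4=0, n5=1, giving Y=1. Observed 0.
Test 1: faults giving observed 0 are {n3 stuck-at-0, n4 stuck-at-1, n5 stuck-at-0}.
Test 2 (x1=1, x2=0, x3=1): fault-free n1=0, n2=1, n3=0, n4=0, n5=1 → 1; observed 0. Eliminates n3 stuck-at-0, n4 stuck-at-1.
Only n5 stuck-at-0 is consistent with every test.

n5 stuck-at-0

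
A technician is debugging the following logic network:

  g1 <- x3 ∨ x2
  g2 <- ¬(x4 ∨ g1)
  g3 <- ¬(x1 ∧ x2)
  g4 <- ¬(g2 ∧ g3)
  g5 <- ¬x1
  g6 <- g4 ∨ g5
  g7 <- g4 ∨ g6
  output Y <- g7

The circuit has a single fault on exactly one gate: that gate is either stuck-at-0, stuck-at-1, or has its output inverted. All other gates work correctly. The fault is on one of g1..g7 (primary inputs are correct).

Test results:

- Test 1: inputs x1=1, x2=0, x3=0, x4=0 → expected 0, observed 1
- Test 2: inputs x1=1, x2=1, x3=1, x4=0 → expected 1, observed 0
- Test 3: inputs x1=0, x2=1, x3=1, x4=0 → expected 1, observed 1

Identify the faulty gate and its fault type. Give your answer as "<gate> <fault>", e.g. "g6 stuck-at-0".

Fault-free values for test 1 (x1=1, x2=0, x3=0, x4=0): g1=0, g2=1, g3=1, g4=0, g5=0, g6=0, g7=0, giving Y=0. Observed 1.
Test 1: faults giving observed 1 are {g1 stuck-at-1, g1 inverted output, g2 stuck-at-0, g2 inverted output, g3 stuck-at-0, g3 inverted output, g4 stuck-at-1, g4 inverted output, g5 stuck-at-1, g5 inverted output, g6 stuck-at-1, g6 inverted output, g7 stuck-at-1, g7 inverted output}.
Test 2 (x1=1, x2=1, x3=1, x4=0): fault-free g1=1, g2=0, g3=0, g4=1, g5=0, g6=1, g7=1 → 1; observed 0. Eliminates g1 stuck-at-1, g1 inverted output, g2 stuck-at-0, g2 inverted output, g3 stuck-at-0, g3 inverted output, g4 stuck-at-1, g5 stuck-at-1, g5 inverted output, g6 stuck-at-1, g6 inverted output, g7 stuck-at-1.
Test 3 (x1=0, x2=1, x3=1, x4=0): fault-free g1=1, g2=0, g3=1, g4=1, g5=1, g6=1, g7=1 → 1; observed 1. Eliminates g7 inverted output.
Only g4 inverted output is consistent with every test.

g4 inverted output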